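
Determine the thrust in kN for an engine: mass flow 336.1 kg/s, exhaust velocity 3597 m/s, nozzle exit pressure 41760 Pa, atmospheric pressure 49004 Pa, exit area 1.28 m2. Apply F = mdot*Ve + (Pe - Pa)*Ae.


F = 336.1 * 3597 + (41760 - 49004) * 1.28 = 1.1997e+06 N = 1199.7 kN

1199.7 kN


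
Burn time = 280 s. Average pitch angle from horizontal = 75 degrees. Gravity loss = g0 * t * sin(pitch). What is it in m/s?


GL = 9.81 * 280 * sin(75 deg) = 2653 m/s

2653 m/s


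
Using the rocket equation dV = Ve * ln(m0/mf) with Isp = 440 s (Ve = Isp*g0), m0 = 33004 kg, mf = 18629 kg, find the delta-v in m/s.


Ve = 440 * 9.81 = 4316.4 m/s
dV = 4316.4 * ln(33004/18629) = 2469 m/s

2469 m/s


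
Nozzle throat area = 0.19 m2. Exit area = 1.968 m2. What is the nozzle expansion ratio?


AR = 1.968 / 0.19 = 10.4

10.4


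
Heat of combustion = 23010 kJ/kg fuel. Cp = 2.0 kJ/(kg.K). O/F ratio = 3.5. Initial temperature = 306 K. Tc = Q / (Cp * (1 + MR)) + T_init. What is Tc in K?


Tc = 23010 / (2.0 * (1 + 3.5)) + 306 = 2863 K

2863 K


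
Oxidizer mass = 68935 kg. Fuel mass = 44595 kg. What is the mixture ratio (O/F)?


MR = 68935 / 44595 = 1.55

1.55


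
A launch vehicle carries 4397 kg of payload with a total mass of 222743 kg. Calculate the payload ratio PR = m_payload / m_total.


PR = 4397 / 222743 = 0.0197

0.0197


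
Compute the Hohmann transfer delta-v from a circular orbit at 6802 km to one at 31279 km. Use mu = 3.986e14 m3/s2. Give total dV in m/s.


V1 = sqrt(mu/r1) = 7655.09 m/s
dV1 = V1*(sqrt(2*r2/(r1+r2)) - 1) = 2156.46 m/s
V2 = sqrt(mu/r2) = 3569.79 m/s
dV2 = V2*(1 - sqrt(2*r1/(r1+r2))) = 1436.15 m/s
Total dV = 3593 m/s

3593 m/s


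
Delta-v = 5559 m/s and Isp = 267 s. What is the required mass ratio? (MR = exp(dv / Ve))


Ve = 267 * 9.81 = 2619.27 m/s
MR = exp(5559 / 2619.27) = 8.351

8.351


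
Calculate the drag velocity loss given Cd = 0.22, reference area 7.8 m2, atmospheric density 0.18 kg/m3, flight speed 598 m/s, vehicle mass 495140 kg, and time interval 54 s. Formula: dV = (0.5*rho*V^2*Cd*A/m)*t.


D = 0.5 * 0.18 * 598^2 * 0.22 * 7.8 = 55228.36 N
a = 55228.36 / 495140 = 0.1115 m/s2
dV = 0.1115 * 54 = 6.0 m/s

6.0 m/s


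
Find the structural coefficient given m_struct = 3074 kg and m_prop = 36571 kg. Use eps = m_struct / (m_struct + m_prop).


eps = 3074 / (3074 + 36571) = 0.0775

0.0775


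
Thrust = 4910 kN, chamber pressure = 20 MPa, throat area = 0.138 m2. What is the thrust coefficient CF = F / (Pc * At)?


CF = 4910000 / (20e6 * 0.138) = 1.78

1.78


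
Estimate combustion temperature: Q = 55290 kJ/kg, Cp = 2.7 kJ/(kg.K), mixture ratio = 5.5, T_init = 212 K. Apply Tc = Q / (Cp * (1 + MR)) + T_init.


Tc = 55290 / (2.7 * (1 + 5.5)) + 212 = 3362 K

3362 K


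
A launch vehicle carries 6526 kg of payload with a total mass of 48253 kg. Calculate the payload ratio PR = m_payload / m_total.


PR = 6526 / 48253 = 0.1352

0.1352


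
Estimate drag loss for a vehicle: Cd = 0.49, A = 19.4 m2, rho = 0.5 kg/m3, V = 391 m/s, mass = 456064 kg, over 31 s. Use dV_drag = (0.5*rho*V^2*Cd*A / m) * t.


D = 0.5 * 0.5 * 391^2 * 0.49 * 19.4 = 363321.7 N
a = 363321.7 / 456064 = 0.7966 m/s2
dV = 0.7966 * 31 = 24.7 m/s

24.7 m/s


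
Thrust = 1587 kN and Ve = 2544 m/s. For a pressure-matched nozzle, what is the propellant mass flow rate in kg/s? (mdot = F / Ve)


mdot = F / Ve = 1587000 / 2544 = 623.8 kg/s

623.8 kg/s


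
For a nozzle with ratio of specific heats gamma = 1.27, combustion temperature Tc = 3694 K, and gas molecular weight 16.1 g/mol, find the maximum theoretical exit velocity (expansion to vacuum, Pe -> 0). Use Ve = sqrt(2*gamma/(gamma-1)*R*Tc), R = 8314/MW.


R = 8314 / 16.1 = 516.4 J/(kg.K)
Ve = sqrt(2 * 1.27 / (1.27 - 1) * 516.4 * 3694) = 4236 m/s

4236 m/s


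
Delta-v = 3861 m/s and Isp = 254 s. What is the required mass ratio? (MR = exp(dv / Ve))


Ve = 254 * 9.81 = 2491.74 m/s
MR = exp(3861 / 2491.74) = 4.709

4.709


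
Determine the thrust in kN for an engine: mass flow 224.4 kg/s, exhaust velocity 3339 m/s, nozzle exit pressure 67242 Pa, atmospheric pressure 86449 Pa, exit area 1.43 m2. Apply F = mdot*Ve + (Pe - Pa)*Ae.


F = 224.4 * 3339 + (67242 - 86449) * 1.43 = 721806.0 N = 721.8 kN

721.8 kN


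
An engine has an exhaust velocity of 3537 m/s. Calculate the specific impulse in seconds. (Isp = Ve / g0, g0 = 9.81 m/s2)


Isp = Ve / g0 = 3537 / 9.81 = 360.6 s

360.6 s


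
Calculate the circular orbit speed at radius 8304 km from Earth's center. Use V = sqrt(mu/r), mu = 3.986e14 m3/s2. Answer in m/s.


V = sqrt(3.986e14 / 8304000) = 6928 m/s

6928 m/s


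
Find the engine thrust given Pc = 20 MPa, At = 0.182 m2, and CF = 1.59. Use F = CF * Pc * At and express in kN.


F = 1.59 * 20e6 * 0.182 = 5.7876e+06 N = 5787.6 kN

5787.6 kN


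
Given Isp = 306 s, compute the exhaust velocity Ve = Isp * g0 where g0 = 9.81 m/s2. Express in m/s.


Ve = Isp * g0 = 306 * 9.81 = 3001.9 m/s

3001.9 m/s


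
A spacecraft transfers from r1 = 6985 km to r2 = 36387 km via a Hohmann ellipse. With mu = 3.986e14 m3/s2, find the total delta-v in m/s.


V1 = sqrt(mu/r1) = 7554.15 m/s
dV1 = V1*(sqrt(2*r2/(r1+r2)) - 1) = 2231.03 m/s
V2 = sqrt(mu/r2) = 3309.75 m/s
dV2 = V2*(1 - sqrt(2*r1/(r1+r2))) = 1431.35 m/s
Total dV = 3662 m/s

3662 m/s


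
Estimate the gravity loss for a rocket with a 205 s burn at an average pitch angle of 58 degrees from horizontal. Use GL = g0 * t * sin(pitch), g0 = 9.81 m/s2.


GL = 9.81 * 205 * sin(58 deg) = 1705 m/s

1705 m/s


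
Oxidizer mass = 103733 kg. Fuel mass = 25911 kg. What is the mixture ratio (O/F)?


MR = 103733 / 25911 = 4.0

4.0


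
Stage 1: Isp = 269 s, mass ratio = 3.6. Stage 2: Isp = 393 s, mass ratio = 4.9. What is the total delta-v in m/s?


dV1 = 269 * 9.81 * ln(3.6) = 3380.2 m/s
dV2 = 393 * 9.81 * ln(4.9) = 6127.0 m/s
Total dV = 3380.2 + 6127.0 = 9507.2 m/s ~ 9507 m/s

9507 m/s


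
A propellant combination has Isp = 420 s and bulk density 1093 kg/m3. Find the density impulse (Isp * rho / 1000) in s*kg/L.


rho*Isp = 420 * 1093 / 1000 = 459 s*kg/L

459 s*kg/L


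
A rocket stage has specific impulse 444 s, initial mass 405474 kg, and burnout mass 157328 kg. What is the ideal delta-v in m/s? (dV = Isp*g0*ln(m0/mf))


Ve = 444 * 9.81 = 4355.64 m/s
dV = 4355.64 * ln(405474/157328) = 4124 m/s

4124 m/s


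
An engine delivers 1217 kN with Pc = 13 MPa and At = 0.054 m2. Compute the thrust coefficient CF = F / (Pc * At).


CF = 1217000 / (13e6 * 0.054) = 1.73

1.73


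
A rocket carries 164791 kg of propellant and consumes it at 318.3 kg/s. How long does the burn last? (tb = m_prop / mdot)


tb = 164791 / 318.3 = 517.7 s

517.7 s


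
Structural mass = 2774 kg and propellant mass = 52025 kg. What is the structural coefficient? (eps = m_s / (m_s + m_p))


eps = 2774 / (2774 + 52025) = 0.0506

0.0506


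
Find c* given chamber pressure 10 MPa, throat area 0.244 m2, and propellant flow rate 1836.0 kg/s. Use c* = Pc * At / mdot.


c* = 10e6 * 0.244 / 1836.0 = 1329 m/s

1329 m/s


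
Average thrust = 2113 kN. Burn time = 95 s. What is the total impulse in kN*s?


It = 2113 * 95 = 200735 kN*s

200735 kN*s


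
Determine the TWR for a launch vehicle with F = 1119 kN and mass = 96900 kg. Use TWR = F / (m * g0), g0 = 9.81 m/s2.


TWR = 1119000 / (96900 * 9.81) = 1.18

1.18


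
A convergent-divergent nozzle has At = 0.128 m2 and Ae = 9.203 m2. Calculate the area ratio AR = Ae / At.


AR = 9.203 / 0.128 = 71.9

71.9


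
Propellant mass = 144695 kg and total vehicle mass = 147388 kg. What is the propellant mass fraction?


PMF = 144695 / 147388 = 0.982

0.982


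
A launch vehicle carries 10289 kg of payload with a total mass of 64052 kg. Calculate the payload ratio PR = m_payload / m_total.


PR = 10289 / 64052 = 0.1606

0.1606


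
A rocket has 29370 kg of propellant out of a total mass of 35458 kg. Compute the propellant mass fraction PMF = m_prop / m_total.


PMF = 29370 / 35458 = 0.828

0.828


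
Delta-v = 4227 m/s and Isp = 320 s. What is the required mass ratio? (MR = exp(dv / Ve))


Ve = 320 * 9.81 = 3139.2 m/s
MR = exp(4227 / 3139.2) = 3.844

3.844


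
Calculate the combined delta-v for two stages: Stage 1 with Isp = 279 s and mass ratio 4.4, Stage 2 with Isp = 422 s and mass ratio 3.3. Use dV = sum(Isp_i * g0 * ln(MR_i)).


dV1 = 279 * 9.81 * ln(4.4) = 4055.1 m/s
dV2 = 422 * 9.81 * ln(3.3) = 4942.6 m/s
Total dV = 4055.1 + 4942.6 = 8997.7 m/s ~ 8998 m/s

8998 m/s


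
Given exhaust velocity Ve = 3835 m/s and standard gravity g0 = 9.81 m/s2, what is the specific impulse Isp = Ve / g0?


Isp = Ve / g0 = 3835 / 9.81 = 390.9 s

390.9 s


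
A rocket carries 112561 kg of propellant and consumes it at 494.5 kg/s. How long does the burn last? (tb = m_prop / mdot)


tb = 112561 / 494.5 = 227.6 s

227.6 s


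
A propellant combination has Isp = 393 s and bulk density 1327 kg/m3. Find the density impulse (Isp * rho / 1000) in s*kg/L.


rho*Isp = 393 * 1327 / 1000 = 522 s*kg/L

522 s*kg/L


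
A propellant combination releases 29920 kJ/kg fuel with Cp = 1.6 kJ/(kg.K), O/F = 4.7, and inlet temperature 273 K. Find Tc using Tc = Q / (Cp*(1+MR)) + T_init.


Tc = 29920 / (1.6 * (1 + 4.7)) + 273 = 3554 K

3554 K


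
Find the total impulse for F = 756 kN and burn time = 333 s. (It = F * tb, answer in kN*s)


It = 756 * 333 = 251748 kN*s

251748 kN*s


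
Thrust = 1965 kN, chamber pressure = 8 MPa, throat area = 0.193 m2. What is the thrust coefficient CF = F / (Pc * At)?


CF = 1965000 / (8e6 * 0.193) = 1.27

1.27


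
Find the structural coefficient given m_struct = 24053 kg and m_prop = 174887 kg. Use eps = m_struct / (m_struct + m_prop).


eps = 24053 / (24053 + 174887) = 0.1209

0.1209


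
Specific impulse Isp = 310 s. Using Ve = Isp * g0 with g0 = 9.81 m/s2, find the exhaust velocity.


Ve = Isp * g0 = 310 * 9.81 = 3041.1 m/s

3041.1 m/s


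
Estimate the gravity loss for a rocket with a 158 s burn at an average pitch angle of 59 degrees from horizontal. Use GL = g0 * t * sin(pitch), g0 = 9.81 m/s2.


GL = 9.81 * 158 * sin(59 deg) = 1329 m/s

1329 m/s


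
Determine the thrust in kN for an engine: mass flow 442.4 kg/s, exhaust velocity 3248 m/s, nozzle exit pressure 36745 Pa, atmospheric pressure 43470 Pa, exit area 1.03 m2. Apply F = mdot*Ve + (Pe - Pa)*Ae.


F = 442.4 * 3248 + (36745 - 43470) * 1.03 = 1.4300e+06 N = 1430.0 kN

1430.0 kN


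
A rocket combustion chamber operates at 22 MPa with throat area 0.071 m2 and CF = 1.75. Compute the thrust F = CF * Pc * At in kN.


F = 1.75 * 22e6 * 0.071 = 2.7335e+06 N = 2733.5 kN

2733.5 kN


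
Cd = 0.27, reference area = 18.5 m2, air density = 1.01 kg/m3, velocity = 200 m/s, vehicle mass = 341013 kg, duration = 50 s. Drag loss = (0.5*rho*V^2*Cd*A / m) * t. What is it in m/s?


D = 0.5 * 1.01 * 200^2 * 0.27 * 18.5 = 100899.0 N
a = 100899.0 / 341013 = 0.2959 m/s2
dV = 0.2959 * 50 = 14.8 m/s

14.8 m/s


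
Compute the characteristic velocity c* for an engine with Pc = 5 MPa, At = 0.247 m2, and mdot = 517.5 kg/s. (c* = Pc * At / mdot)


c* = 5e6 * 0.247 / 517.5 = 2386 m/s

2386 m/s


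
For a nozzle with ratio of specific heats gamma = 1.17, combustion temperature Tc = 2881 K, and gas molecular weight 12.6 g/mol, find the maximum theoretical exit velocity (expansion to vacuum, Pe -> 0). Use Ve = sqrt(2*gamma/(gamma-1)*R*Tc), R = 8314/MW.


R = 8314 / 12.6 = 659.84 J/(kg.K)
Ve = sqrt(2 * 1.17 / (1.17 - 1) * 659.84 * 2881) = 5115 m/s

5115 m/s


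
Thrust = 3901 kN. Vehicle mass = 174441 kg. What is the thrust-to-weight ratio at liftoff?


TWR = 3901000 / (174441 * 9.81) = 2.28

2.28


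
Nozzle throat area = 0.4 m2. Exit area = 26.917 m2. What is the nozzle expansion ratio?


AR = 26.917 / 0.4 = 67.3

67.3


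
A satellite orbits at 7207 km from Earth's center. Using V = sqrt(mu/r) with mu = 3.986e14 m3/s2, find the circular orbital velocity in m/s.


V = sqrt(3.986e14 / 7207000) = 7437 m/s

7437 m/s


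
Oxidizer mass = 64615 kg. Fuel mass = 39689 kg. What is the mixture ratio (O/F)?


MR = 64615 / 39689 = 1.63

1.63


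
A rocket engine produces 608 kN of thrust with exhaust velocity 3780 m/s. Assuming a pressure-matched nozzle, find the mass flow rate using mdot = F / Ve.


mdot = F / Ve = 608000 / 3780 = 160.8 kg/s

160.8 kg/s


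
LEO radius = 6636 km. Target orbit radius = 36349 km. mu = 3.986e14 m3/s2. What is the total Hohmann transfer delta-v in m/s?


V1 = sqrt(mu/r1) = 7750.25 m/s
dV1 = V1*(sqrt(2*r2/(r1+r2)) - 1) = 2328.77 m/s
V2 = sqrt(mu/r2) = 3311.48 m/s
dV2 = V2*(1 - sqrt(2*r1/(r1+r2))) = 1471.42 m/s
Total dV = 3800 m/s

3800 m/s


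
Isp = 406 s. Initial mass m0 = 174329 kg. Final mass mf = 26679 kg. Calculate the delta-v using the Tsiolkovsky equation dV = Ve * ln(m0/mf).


Ve = 406 * 9.81 = 3982.86 m/s
dV = 3982.86 * ln(174329/26679) = 7476 m/s

7476 m/s


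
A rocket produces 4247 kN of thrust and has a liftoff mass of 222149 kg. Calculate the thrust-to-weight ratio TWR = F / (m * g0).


TWR = 4247000 / (222149 * 9.81) = 1.95

1.95


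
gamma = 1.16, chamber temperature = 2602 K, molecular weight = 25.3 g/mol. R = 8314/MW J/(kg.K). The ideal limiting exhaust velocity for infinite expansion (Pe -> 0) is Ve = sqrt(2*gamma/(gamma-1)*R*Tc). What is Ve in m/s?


R = 8314 / 25.3 = 328.62 J/(kg.K)
Ve = sqrt(2 * 1.16 / (1.16 - 1) * 328.62 * 2602) = 3521 m/s

3521 m/s


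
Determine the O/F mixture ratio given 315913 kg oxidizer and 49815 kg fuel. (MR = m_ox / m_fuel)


MR = 315913 / 49815 = 6.34

6.34


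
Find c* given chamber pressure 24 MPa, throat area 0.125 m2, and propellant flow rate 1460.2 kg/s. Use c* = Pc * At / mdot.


c* = 24e6 * 0.125 / 1460.2 = 2055 m/s

2055 m/s


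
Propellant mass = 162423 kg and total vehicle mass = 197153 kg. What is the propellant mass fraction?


PMF = 162423 / 197153 = 0.824

0.824


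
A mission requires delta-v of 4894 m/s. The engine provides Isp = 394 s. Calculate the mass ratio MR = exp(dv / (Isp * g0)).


Ve = 394 * 9.81 = 3865.14 m/s
MR = exp(4894 / 3865.14) = 3.547

3.547


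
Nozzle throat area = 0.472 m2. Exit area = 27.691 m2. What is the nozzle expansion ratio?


AR = 27.691 / 0.472 = 58.7

58.7


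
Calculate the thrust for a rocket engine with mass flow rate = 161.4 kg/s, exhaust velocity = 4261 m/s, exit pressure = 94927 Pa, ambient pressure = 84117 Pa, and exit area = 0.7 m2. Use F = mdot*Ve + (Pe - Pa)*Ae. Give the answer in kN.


F = 161.4 * 4261 + (94927 - 84117) * 0.7 = 695292.0 N = 695.3 kN

695.3 kN


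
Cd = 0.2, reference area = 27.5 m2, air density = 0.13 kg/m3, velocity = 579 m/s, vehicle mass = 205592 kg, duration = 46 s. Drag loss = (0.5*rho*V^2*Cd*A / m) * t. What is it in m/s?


D = 0.5 * 0.13 * 579^2 * 0.2 * 27.5 = 119848.66 N
a = 119848.66 / 205592 = 0.5829 m/s2
dV = 0.5829 * 46 = 26.8 m/s

26.8 m/s


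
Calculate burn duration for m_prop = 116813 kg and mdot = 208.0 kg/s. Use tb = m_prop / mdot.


tb = 116813 / 208.0 = 561.6 s

561.6 s


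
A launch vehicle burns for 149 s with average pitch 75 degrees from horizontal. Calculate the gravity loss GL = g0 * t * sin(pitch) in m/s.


GL = 9.81 * 149 * sin(75 deg) = 1412 m/s

1412 m/s


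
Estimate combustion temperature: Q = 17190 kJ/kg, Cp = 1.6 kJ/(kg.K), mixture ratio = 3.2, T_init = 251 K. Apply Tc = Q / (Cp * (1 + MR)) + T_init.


Tc = 17190 / (1.6 * (1 + 3.2)) + 251 = 2809 K

2809 K


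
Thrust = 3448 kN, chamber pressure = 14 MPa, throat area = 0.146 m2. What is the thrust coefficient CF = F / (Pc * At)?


CF = 3448000 / (14e6 * 0.146) = 1.69

1.69


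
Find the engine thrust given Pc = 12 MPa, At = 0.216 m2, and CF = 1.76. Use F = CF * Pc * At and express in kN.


F = 1.76 * 12e6 * 0.216 = 4.5619e+06 N = 4561.9 kN

4561.9 kN


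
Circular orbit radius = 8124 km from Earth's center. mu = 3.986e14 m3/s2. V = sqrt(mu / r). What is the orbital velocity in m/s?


V = sqrt(3.986e14 / 8124000) = 7005 m/s

7005 m/s


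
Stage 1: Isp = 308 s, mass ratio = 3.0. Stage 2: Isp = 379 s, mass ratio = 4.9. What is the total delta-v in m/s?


dV1 = 308 * 9.81 * ln(3.0) = 3319.4 m/s
dV2 = 379 * 9.81 * ln(4.9) = 5908.8 m/s
Total dV = 3319.4 + 5908.8 = 9228.2 m/s ~ 9228 m/s

9228 m/s


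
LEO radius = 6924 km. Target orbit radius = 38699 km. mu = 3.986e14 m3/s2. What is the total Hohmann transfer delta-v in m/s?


V1 = sqrt(mu/r1) = 7587.35 m/s
dV1 = V1*(sqrt(2*r2/(r1+r2)) - 1) = 2295.06 m/s
V2 = sqrt(mu/r2) = 3209.36 m/s
dV2 = V2*(1 - sqrt(2*r1/(r1+r2))) = 1441.21 m/s
Total dV = 3736 m/s

3736 m/s


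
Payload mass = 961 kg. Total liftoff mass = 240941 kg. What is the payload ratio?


PR = 961 / 240941 = 0.004

0.004


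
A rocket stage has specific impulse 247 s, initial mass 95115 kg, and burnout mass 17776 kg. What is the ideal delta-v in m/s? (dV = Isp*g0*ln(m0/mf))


Ve = 247 * 9.81 = 2423.07 m/s
dV = 2423.07 * ln(95115/17776) = 4064 m/s

4064 m/s


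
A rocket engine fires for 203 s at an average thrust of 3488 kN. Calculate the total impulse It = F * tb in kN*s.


It = 3488 * 203 = 708064 kN*s

708064 kN*s


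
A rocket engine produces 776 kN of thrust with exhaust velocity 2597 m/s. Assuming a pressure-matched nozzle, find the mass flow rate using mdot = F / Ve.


mdot = F / Ve = 776000 / 2597 = 298.8 kg/s

298.8 kg/s


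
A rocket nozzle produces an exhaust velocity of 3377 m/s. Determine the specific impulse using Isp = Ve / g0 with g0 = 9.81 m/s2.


Isp = Ve / g0 = 3377 / 9.81 = 344.2 s

344.2 s


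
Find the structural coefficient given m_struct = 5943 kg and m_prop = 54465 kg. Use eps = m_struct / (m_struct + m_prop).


eps = 5943 / (5943 + 54465) = 0.0984

0.0984


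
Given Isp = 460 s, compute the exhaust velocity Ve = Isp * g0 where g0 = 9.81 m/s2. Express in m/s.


Ve = Isp * g0 = 460 * 9.81 = 4512.6 m/s

4512.6 m/s


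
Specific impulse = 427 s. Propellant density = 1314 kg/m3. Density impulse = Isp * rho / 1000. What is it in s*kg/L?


rho*Isp = 427 * 1314 / 1000 = 561 s*kg/L

561 s*kg/L


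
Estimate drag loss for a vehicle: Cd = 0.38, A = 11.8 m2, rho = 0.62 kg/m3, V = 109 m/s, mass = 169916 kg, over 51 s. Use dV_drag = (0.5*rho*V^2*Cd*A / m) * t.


D = 0.5 * 0.62 * 109^2 * 0.38 * 11.8 = 16515.07 N
a = 16515.07 / 169916 = 0.0972 m/s2
dV = 0.0972 * 51 = 5.0 m/s

5.0 m/s


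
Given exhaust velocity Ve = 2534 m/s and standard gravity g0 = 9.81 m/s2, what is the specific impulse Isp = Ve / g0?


Isp = Ve / g0 = 2534 / 9.81 = 258.3 s

258.3 s


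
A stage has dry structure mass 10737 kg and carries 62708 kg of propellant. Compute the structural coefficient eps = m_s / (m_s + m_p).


eps = 10737 / (10737 + 62708) = 0.1462

0.1462


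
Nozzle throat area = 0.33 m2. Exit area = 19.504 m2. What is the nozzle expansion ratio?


AR = 19.504 / 0.33 = 59.1

59.1


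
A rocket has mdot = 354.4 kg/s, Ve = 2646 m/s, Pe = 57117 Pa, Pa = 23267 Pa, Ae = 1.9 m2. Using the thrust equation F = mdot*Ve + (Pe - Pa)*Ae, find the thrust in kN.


F = 354.4 * 2646 + (57117 - 23267) * 1.9 = 1.0021e+06 N = 1002.1 kN

1002.1 kN


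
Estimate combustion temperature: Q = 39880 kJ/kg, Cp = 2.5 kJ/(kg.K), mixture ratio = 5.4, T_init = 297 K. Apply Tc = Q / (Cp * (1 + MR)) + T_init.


Tc = 39880 / (2.5 * (1 + 5.4)) + 297 = 2790 K

2790 K


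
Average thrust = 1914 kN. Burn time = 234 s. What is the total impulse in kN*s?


It = 1914 * 234 = 447876 kN*s

447876 kN*s


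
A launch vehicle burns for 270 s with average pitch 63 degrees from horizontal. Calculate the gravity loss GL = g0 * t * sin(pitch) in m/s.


GL = 9.81 * 270 * sin(63 deg) = 2360 m/s

2360 m/s


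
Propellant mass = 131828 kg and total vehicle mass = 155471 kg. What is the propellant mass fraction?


PMF = 131828 / 155471 = 0.848

0.848


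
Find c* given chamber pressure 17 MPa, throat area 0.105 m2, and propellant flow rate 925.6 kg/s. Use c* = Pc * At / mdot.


c* = 17e6 * 0.105 / 925.6 = 1928 m/s

1928 m/s


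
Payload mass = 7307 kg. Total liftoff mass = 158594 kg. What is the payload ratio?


PR = 7307 / 158594 = 0.0461

0.0461


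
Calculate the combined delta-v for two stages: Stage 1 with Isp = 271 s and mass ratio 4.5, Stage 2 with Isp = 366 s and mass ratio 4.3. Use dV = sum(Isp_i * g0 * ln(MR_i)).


dV1 = 271 * 9.81 * ln(4.5) = 3998.6 m/s
dV2 = 366 * 9.81 * ln(4.3) = 5237.1 m/s
Total dV = 3998.6 + 5237.1 = 9235.7 m/s ~ 9236 m/s

9236 m/s


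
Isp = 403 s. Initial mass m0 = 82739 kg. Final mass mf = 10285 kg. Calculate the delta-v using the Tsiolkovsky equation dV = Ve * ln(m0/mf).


Ve = 403 * 9.81 = 3953.43 m/s
dV = 3953.43 * ln(82739/10285) = 8243 m/s

8243 m/s


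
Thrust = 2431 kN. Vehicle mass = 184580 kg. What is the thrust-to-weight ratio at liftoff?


TWR = 2431000 / (184580 * 9.81) = 1.34

1.34


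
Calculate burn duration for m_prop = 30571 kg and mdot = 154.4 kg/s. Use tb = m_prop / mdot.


tb = 30571 / 154.4 = 198.0 s

198.0 s


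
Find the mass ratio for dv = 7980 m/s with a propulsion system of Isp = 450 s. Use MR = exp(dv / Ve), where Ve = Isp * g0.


Ve = 450 * 9.81 = 4414.5 m/s
MR = exp(7980 / 4414.5) = 6.096

6.096


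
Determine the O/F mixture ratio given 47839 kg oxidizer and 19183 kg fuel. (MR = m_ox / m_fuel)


MR = 47839 / 19183 = 2.49

2.49


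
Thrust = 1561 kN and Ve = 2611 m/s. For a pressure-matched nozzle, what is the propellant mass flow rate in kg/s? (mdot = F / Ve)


mdot = F / Ve = 1561000 / 2611 = 597.9 kg/s

597.9 kg/s


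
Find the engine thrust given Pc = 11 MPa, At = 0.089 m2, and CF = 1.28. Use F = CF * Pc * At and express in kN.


F = 1.28 * 11e6 * 0.089 = 1.2531e+06 N = 1253.1 kN

1253.1 kN


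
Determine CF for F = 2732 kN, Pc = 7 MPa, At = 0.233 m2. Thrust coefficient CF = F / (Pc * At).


CF = 2732000 / (7e6 * 0.233) = 1.68

1.68


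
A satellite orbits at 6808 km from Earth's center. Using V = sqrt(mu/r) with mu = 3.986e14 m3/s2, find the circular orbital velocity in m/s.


V = sqrt(3.986e14 / 6808000) = 7652 m/s

7652 m/s


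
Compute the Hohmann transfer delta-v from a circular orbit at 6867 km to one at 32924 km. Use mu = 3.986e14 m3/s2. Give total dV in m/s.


V1 = sqrt(mu/r1) = 7618.77 m/s
dV1 = V1*(sqrt(2*r2/(r1+r2)) - 1) = 2182.08 m/s
V2 = sqrt(mu/r2) = 3479.46 m/s
dV2 = V2*(1 - sqrt(2*r1/(r1+r2))) = 1435.29 m/s
Total dV = 3617 m/s

3617 m/s


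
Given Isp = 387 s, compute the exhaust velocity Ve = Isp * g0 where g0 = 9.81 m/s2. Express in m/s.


Ve = Isp * g0 = 387 * 9.81 = 3796.5 m/s

3796.5 m/s


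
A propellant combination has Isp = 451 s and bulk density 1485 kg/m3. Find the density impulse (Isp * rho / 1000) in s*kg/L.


rho*Isp = 451 * 1485 / 1000 = 670 s*kg/L

670 s*kg/L


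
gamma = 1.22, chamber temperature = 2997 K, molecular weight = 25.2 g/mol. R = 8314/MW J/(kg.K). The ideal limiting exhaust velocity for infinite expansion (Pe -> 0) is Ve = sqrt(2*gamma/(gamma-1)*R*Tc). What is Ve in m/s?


R = 8314 / 25.2 = 329.92 J/(kg.K)
Ve = sqrt(2 * 1.22 / (1.22 - 1) * 329.92 * 2997) = 3312 m/s

3312 m/s


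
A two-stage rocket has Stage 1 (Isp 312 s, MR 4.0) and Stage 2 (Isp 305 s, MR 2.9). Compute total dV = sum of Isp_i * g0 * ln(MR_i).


dV1 = 312 * 9.81 * ln(4.0) = 4243.1 m/s
dV2 = 305 * 9.81 * ln(2.9) = 3185.7 m/s
Total dV = 4243.1 + 3185.7 = 7428.8 m/s ~ 7429 m/s

7429 m/s


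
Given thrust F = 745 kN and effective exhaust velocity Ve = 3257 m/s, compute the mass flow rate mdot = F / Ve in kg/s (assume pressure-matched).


mdot = F / Ve = 745000 / 3257 = 228.7 kg/s

228.7 kg/s


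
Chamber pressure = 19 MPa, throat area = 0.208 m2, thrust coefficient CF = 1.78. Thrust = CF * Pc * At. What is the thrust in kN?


F = 1.78 * 19e6 * 0.208 = 7.0346e+06 N = 7034.6 kN

7034.6 kN


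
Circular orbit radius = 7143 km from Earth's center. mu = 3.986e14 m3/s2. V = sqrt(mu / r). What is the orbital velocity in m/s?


V = sqrt(3.986e14 / 7143000) = 7470 m/s

7470 m/s


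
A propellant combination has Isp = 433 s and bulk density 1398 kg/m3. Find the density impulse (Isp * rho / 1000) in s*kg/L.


rho*Isp = 433 * 1398 / 1000 = 605 s*kg/L

605 s*kg/L


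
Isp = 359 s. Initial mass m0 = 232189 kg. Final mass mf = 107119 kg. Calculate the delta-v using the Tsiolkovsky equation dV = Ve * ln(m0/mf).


Ve = 359 * 9.81 = 3521.79 m/s
dV = 3521.79 * ln(232189/107119) = 2724 m/s

2724 m/s


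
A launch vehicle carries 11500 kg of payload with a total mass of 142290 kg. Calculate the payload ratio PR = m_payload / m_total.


PR = 11500 / 142290 = 0.0808

0.0808


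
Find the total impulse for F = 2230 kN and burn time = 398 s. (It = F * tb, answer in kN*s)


It = 2230 * 398 = 887540 kN*s

887540 kN*s


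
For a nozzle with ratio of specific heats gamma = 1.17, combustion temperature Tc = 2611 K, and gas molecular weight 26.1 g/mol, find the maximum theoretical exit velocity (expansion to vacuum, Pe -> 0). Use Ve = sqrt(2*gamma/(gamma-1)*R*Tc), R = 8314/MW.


R = 8314 / 26.1 = 318.54 J/(kg.K)
Ve = sqrt(2 * 1.17 / (1.17 - 1) * 318.54 * 2611) = 3384 m/s

3384 m/s


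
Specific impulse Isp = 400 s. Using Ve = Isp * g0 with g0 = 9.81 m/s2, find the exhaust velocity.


Ve = Isp * g0 = 400 * 9.81 = 3924.0 m/s

3924.0 m/s


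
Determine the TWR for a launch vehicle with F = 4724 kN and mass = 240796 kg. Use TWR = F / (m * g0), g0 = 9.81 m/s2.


TWR = 4724000 / (240796 * 9.81) = 2.0

2.0


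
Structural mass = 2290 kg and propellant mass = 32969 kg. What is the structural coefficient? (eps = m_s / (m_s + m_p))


eps = 2290 / (2290 + 32969) = 0.0649

0.0649


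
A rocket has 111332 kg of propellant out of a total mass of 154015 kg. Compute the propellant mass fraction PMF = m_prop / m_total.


PMF = 111332 / 154015 = 0.723

0.723


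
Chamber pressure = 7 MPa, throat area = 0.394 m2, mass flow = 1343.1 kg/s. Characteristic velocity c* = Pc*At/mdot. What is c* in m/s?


c* = 7e6 * 0.394 / 1343.1 = 2053 m/s

2053 m/s


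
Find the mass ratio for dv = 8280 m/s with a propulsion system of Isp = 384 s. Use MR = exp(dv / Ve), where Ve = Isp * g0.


Ve = 384 * 9.81 = 3767.04 m/s
MR = exp(8280 / 3767.04) = 9.007

9.007


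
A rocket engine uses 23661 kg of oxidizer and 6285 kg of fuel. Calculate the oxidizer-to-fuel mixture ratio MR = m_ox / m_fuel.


MR = 23661 / 6285 = 3.76

3.76


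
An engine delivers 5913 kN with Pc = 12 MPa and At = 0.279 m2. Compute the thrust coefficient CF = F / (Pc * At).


CF = 5913000 / (12e6 * 0.279) = 1.77

1.77


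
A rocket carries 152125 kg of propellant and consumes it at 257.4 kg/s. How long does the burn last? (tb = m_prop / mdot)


tb = 152125 / 257.4 = 591.0 s

591.0 s


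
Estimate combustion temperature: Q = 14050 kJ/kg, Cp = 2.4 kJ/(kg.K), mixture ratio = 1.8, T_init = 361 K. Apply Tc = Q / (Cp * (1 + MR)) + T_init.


Tc = 14050 / (2.4 * (1 + 1.8)) + 361 = 2452 K

2452 K


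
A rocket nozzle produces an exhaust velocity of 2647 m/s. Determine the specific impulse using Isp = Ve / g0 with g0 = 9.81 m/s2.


Isp = Ve / g0 = 2647 / 9.81 = 269.8 s

269.8 s


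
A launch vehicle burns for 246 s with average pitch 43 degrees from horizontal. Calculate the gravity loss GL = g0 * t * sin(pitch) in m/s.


GL = 9.81 * 246 * sin(43 deg) = 1646 m/s

1646 m/s


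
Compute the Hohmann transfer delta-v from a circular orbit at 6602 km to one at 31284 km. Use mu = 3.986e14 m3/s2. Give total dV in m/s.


V1 = sqrt(mu/r1) = 7770.18 m/s
dV1 = V1*(sqrt(2*r2/(r1+r2)) - 1) = 2215.27 m/s
V2 = sqrt(mu/r2) = 3569.5 m/s
dV2 = V2*(1 - sqrt(2*r1/(r1+r2))) = 1462.23 m/s
Total dV = 3678 m/s

3678 m/s


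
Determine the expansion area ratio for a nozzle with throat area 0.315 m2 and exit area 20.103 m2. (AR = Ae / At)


AR = 20.103 / 0.315 = 63.8

63.8


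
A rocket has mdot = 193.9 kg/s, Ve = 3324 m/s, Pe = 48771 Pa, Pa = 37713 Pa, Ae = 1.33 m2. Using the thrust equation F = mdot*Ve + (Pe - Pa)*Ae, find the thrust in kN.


F = 193.9 * 3324 + (48771 - 37713) * 1.33 = 659231.0 N = 659.2 kN

659.2 kN


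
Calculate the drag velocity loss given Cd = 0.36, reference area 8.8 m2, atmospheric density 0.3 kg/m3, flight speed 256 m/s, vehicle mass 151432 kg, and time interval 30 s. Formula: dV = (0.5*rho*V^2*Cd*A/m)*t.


D = 0.5 * 0.3 * 256^2 * 0.36 * 8.8 = 31142.71 N
a = 31142.71 / 151432 = 0.2057 m/s2
dV = 0.2057 * 30 = 6.2 m/s

6.2 m/s


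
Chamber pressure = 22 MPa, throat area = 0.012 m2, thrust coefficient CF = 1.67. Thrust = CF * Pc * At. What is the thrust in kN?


F = 1.67 * 22e6 * 0.012 = 440880.0 N = 440.9 kN

440.9 kN


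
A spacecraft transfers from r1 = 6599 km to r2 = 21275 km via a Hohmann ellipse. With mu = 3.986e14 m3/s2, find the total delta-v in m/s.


V1 = sqrt(mu/r1) = 7771.94 m/s
dV1 = V1*(sqrt(2*r2/(r1+r2)) - 1) = 1830.46 m/s
V2 = sqrt(mu/r2) = 4328.46 m/s
dV2 = V2*(1 - sqrt(2*r1/(r1+r2))) = 1350.03 m/s
Total dV = 3180 m/s

3180 m/s


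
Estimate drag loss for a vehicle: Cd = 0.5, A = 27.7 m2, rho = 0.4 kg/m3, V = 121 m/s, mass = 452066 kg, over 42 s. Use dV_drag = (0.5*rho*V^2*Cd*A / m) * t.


D = 0.5 * 0.4 * 121^2 * 0.5 * 27.7 = 40555.57 N
a = 40555.57 / 452066 = 0.0897 m/s2
dV = 0.0897 * 42 = 3.8 m/s

3.8 m/s


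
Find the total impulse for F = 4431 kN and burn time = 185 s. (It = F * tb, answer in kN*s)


It = 4431 * 185 = 819735 kN*s

819735 kN*s


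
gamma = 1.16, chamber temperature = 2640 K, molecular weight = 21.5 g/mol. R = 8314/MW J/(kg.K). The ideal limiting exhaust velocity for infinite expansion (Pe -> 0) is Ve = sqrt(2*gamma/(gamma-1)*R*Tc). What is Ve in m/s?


R = 8314 / 21.5 = 386.7 J/(kg.K)
Ve = sqrt(2 * 1.16 / (1.16 - 1) * 386.7 * 2640) = 3847 m/s

3847 m/s


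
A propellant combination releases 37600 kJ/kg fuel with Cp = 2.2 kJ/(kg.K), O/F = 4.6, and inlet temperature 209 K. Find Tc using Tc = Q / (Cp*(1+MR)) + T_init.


Tc = 37600 / (2.2 * (1 + 4.6)) + 209 = 3261 K

3261 K


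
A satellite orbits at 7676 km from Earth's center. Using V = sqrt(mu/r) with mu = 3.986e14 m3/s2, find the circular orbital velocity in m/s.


V = sqrt(3.986e14 / 7676000) = 7206 m/s

7206 m/s


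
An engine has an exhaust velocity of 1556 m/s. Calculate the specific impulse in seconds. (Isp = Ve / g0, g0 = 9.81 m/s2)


Isp = Ve / g0 = 1556 / 9.81 = 158.6 s

158.6 s


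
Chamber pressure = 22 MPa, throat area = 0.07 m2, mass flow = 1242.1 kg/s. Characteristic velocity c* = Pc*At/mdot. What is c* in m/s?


c* = 22e6 * 0.07 / 1242.1 = 1240 m/s

1240 m/s


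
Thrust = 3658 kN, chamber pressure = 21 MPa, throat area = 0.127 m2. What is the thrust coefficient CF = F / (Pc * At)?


CF = 3658000 / (21e6 * 0.127) = 1.37

1.37


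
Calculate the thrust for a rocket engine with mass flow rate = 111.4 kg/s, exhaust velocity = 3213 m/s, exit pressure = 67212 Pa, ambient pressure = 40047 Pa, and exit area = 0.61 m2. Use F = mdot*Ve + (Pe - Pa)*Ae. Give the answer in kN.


F = 111.4 * 3213 + (67212 - 40047) * 0.61 = 374499.0 N = 374.5 kN

374.5 kN


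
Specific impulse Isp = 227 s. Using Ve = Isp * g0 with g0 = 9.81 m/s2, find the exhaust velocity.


Ve = Isp * g0 = 227 * 9.81 = 2226.9 m/s

2226.9 m/s


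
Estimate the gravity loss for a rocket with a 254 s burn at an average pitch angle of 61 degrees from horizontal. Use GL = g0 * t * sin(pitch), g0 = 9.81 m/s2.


GL = 9.81 * 254 * sin(61 deg) = 2179 m/s

2179 m/s


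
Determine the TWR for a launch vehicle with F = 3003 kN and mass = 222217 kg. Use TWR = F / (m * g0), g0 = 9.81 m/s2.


TWR = 3003000 / (222217 * 9.81) = 1.38

1.38


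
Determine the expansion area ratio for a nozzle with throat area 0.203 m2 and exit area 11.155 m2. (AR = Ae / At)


AR = 11.155 / 0.203 = 55.0

55.0


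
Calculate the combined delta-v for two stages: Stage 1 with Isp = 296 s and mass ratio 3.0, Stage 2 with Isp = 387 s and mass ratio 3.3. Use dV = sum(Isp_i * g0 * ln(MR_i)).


dV1 = 296 * 9.81 * ln(3.0) = 3190.1 m/s
dV2 = 387 * 9.81 * ln(3.3) = 4532.7 m/s
Total dV = 3190.1 + 4532.7 = 7722.8 m/s ~ 7723 m/s

7723 m/s


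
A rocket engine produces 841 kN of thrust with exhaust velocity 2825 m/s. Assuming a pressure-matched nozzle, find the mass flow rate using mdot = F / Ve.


mdot = F / Ve = 841000 / 2825 = 297.7 kg/s

297.7 kg/s


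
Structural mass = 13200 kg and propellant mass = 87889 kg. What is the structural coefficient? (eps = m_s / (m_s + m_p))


eps = 13200 / (13200 + 87889) = 0.1306

0.1306


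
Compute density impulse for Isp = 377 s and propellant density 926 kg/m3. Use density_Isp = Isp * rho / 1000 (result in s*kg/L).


rho*Isp = 377 * 926 / 1000 = 349 s*kg/L

349 s*kg/L


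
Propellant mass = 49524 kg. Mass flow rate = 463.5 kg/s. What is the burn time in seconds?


tb = 49524 / 463.5 = 106.8 s

106.8 s


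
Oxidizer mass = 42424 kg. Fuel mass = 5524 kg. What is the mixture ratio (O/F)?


MR = 42424 / 5524 = 7.68

7.68


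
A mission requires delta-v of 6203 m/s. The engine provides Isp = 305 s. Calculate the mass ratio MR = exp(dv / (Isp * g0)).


Ve = 305 * 9.81 = 2992.05 m/s
MR = exp(6203 / 2992.05) = 7.95

7.95


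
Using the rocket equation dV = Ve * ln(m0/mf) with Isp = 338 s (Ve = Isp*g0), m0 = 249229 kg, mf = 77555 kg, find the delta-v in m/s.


Ve = 338 * 9.81 = 3315.78 m/s
dV = 3315.78 * ln(249229/77555) = 3871 m/s

3871 m/s


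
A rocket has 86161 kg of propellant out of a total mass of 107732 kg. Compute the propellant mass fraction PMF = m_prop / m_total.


PMF = 86161 / 107732 = 0.8

0.8


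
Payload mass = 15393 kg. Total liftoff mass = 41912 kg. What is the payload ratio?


PR = 15393 / 41912 = 0.3673

0.3673


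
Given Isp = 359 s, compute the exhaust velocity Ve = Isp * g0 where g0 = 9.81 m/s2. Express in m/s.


Ve = Isp * g0 = 359 * 9.81 = 3521.8 m/s

3521.8 m/s


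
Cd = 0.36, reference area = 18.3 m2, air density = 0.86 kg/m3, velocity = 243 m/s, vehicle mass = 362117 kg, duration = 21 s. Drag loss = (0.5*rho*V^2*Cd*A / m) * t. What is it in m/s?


D = 0.5 * 0.86 * 243^2 * 0.36 * 18.3 = 167276.37 N
a = 167276.37 / 362117 = 0.4619 m/s2
dV = 0.4619 * 21 = 9.7 m/s

9.7 m/s


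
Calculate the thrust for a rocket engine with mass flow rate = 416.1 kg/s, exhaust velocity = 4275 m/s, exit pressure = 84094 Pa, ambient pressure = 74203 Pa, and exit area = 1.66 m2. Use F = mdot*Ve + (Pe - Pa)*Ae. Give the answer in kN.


F = 416.1 * 4275 + (84094 - 74203) * 1.66 = 1.7952e+06 N = 1795.2 kN

1795.2 kN


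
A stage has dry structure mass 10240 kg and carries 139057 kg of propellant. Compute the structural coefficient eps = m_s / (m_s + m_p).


eps = 10240 / (10240 + 139057) = 0.0686

0.0686


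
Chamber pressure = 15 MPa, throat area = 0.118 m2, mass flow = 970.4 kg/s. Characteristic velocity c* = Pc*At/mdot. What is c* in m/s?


c* = 15e6 * 0.118 / 970.4 = 1824 m/s

1824 m/s


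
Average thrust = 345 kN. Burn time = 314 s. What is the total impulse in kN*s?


It = 345 * 314 = 108330 kN*s

108330 kN*s


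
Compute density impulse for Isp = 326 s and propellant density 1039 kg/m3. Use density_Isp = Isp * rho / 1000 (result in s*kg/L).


rho*Isp = 326 * 1039 / 1000 = 339 s*kg/L

339 s*kg/L


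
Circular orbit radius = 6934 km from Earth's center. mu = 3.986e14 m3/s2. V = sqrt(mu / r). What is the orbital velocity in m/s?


V = sqrt(3.986e14 / 6934000) = 7582 m/s

7582 m/s


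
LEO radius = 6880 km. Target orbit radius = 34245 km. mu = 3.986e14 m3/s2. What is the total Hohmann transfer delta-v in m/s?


V1 = sqrt(mu/r1) = 7611.57 m/s
dV1 = V1*(sqrt(2*r2/(r1+r2)) - 1) = 2211.22 m/s
V2 = sqrt(mu/r2) = 3411.69 m/s
dV2 = V2*(1 - sqrt(2*r1/(r1+r2))) = 1438.24 m/s
Total dV = 3649 m/s

3649 m/s


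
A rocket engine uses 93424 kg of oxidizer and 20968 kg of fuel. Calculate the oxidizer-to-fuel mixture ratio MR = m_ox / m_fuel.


MR = 93424 / 20968 = 4.46

4.46


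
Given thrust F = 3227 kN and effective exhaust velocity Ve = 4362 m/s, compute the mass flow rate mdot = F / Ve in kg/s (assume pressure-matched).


mdot = F / Ve = 3227000 / 4362 = 739.8 kg/s

739.8 kg/s


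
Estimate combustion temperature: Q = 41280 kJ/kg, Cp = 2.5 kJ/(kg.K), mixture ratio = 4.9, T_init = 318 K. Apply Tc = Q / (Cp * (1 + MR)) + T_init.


Tc = 41280 / (2.5 * (1 + 4.9)) + 318 = 3117 K

3117 K


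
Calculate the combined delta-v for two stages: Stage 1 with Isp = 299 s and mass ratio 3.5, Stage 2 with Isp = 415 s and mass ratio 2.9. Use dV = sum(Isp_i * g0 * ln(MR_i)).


dV1 = 299 * 9.81 * ln(3.5) = 3674.6 m/s
dV2 = 415 * 9.81 * ln(2.9) = 4334.6 m/s
Total dV = 3674.6 + 4334.6 = 8009.2 m/s ~ 8009 m/s

8009 m/s


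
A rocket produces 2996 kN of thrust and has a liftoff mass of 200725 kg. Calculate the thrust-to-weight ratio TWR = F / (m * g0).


TWR = 2996000 / (200725 * 9.81) = 1.52

1.52


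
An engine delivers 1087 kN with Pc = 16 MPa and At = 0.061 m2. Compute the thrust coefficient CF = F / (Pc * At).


CF = 1087000 / (16e6 * 0.061) = 1.11

1.11


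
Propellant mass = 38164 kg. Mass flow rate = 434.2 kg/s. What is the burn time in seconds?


tb = 38164 / 434.2 = 87.9 s

87.9 s


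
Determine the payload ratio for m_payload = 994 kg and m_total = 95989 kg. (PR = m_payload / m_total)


PR = 994 / 95989 = 0.0104

0.0104


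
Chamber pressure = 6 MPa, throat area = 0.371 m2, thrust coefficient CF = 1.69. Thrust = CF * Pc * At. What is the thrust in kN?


F = 1.69 * 6e6 * 0.371 = 3.7619e+06 N = 3761.9 kN

3761.9 kN


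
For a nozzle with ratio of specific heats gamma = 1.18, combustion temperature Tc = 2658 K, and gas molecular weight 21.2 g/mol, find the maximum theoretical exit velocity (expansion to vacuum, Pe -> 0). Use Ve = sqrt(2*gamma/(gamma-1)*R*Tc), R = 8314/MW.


R = 8314 / 21.2 = 392.17 J/(kg.K)
Ve = sqrt(2 * 1.18 / (1.18 - 1) * 392.17 * 2658) = 3697 m/s

3697 m/s


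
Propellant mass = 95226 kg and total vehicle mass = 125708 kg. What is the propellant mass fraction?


PMF = 95226 / 125708 = 0.758

0.758


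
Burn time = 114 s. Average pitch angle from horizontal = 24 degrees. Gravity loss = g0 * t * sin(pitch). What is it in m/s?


GL = 9.81 * 114 * sin(24 deg) = 455 m/s

455 m/s


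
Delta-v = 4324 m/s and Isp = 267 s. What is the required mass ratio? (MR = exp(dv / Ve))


Ve = 267 * 9.81 = 2619.27 m/s
MR = exp(4324 / 2619.27) = 5.211

5.211


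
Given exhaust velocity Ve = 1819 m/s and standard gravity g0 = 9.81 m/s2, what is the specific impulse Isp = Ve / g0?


Isp = Ve / g0 = 1819 / 9.81 = 185.4 s

185.4 s


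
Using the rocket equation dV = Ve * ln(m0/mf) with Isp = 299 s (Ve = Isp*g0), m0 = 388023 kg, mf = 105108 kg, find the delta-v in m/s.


Ve = 299 * 9.81 = 2933.19 m/s
dV = 2933.19 * ln(388023/105108) = 3831 m/s

3831 m/s


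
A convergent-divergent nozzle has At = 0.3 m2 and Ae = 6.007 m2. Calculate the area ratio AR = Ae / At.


AR = 6.007 / 0.3 = 20.0

20.0


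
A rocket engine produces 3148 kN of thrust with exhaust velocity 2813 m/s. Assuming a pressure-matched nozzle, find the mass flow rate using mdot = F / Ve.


mdot = F / Ve = 3148000 / 2813 = 1119.1 kg/s

1119.1 kg/s


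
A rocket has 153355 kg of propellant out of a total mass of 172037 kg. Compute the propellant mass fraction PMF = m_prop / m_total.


PMF = 153355 / 172037 = 0.891

0.891
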